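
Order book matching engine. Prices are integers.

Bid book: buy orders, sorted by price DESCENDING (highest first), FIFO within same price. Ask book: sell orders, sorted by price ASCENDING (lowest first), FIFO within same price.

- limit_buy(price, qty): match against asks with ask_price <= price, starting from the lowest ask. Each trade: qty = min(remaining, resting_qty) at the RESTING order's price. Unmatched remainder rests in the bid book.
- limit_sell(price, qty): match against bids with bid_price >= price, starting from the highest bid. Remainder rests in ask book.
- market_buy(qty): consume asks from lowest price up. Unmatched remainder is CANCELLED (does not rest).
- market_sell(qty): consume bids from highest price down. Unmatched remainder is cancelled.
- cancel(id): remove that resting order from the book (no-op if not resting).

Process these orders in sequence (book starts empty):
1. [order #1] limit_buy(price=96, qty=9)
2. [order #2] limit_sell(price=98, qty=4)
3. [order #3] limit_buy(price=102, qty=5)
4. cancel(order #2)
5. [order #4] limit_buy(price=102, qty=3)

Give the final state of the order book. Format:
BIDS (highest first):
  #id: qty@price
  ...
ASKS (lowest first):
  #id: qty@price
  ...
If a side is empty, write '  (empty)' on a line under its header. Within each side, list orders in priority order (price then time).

Answer: BIDS (highest first):
  #3: 1@102
  #4: 3@102
  #1: 9@96
ASKS (lowest first):
  (empty)

Derivation:
After op 1 [order #1] limit_buy(price=96, qty=9): fills=none; bids=[#1:9@96] asks=[-]
After op 2 [order #2] limit_sell(price=98, qty=4): fills=none; bids=[#1:9@96] asks=[#2:4@98]
After op 3 [order #3] limit_buy(price=102, qty=5): fills=#3x#2:4@98; bids=[#3:1@102 #1:9@96] asks=[-]
After op 4 cancel(order #2): fills=none; bids=[#3:1@102 #1:9@96] asks=[-]
After op 5 [order #4] limit_buy(price=102, qty=3): fills=none; bids=[#3:1@102 #4:3@102 #1:9@96] asks=[-]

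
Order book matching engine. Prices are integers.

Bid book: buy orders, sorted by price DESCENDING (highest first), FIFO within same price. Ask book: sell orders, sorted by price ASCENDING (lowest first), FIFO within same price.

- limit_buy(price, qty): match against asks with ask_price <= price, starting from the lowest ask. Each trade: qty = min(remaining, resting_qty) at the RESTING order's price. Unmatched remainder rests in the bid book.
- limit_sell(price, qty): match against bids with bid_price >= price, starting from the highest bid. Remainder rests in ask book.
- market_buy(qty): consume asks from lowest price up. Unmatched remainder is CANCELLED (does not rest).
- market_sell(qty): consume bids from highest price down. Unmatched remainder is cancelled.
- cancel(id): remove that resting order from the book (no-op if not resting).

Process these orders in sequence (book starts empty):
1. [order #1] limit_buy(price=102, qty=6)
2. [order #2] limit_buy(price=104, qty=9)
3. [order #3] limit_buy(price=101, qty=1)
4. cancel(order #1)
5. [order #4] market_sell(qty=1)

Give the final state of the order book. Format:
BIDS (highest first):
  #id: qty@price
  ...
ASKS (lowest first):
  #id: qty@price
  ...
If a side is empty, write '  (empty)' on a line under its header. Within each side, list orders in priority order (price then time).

After op 1 [order #1] limit_buy(price=102, qty=6): fills=none; bids=[#1:6@102] asks=[-]
After op 2 [order #2] limit_buy(price=104, qty=9): fills=none; bids=[#2:9@104 #1:6@102] asks=[-]
After op 3 [order #3] limit_buy(price=101, qty=1): fills=none; bids=[#2:9@104 #1:6@102 #3:1@101] asks=[-]
After op 4 cancel(order #1): fills=none; bids=[#2:9@104 #3:1@101] asks=[-]
After op 5 [order #4] market_sell(qty=1): fills=#2x#4:1@104; bids=[#2:8@104 #3:1@101] asks=[-]

Answer: BIDS (highest first):
  #2: 8@104
  #3: 1@101
ASKS (lowest first):
  (empty)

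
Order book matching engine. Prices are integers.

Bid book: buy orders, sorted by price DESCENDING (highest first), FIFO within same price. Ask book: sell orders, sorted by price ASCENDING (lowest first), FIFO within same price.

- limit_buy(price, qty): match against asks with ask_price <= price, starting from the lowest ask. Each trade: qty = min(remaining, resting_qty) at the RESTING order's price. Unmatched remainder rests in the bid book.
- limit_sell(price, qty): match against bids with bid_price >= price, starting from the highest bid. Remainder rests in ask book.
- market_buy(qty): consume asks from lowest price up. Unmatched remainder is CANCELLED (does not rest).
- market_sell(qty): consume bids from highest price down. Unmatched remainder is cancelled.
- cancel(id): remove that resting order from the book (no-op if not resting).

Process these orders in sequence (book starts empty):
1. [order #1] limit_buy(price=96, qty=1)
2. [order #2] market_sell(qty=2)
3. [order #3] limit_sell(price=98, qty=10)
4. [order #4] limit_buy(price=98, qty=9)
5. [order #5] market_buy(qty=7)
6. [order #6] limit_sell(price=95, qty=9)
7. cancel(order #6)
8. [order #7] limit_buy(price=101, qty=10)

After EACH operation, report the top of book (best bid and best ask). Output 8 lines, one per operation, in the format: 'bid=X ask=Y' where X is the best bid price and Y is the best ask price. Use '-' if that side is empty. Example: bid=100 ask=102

After op 1 [order #1] limit_buy(price=96, qty=1): fills=none; bids=[#1:1@96] asks=[-]
After op 2 [order #2] market_sell(qty=2): fills=#1x#2:1@96; bids=[-] asks=[-]
After op 3 [order #3] limit_sell(price=98, qty=10): fills=none; bids=[-] asks=[#3:10@98]
After op 4 [order #4] limit_buy(price=98, qty=9): fills=#4x#3:9@98; bids=[-] asks=[#3:1@98]
After op 5 [order #5] market_buy(qty=7): fills=#5x#3:1@98; bids=[-] asks=[-]
After op 6 [order #6] limit_sell(price=95, qty=9): fills=none; bids=[-] asks=[#6:9@95]
After op 7 cancel(order #6): fills=none; bids=[-] asks=[-]
After op 8 [order #7] limit_buy(price=101, qty=10): fills=none; bids=[#7:10@101] asks=[-]

Answer: bid=96 ask=-
bid=- ask=-
bid=- ask=98
bid=- ask=98
bid=- ask=-
bid=- ask=95
bid=- ask=-
bid=101 ask=-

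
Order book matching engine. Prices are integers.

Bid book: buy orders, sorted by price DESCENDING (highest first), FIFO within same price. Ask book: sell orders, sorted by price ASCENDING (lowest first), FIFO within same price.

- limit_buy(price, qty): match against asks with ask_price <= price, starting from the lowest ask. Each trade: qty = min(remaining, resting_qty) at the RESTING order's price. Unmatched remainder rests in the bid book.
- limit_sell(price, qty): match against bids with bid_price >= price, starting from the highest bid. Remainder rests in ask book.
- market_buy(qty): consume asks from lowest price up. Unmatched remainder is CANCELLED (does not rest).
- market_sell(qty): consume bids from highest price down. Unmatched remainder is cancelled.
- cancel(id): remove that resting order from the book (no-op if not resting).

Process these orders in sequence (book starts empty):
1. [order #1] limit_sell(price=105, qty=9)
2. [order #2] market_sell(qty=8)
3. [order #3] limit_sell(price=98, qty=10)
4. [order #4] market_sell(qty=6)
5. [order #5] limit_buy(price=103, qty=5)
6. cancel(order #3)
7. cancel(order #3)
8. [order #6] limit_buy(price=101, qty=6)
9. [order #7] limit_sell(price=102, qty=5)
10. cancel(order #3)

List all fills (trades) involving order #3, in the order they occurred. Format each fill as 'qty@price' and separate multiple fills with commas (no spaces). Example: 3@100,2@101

After op 1 [order #1] limit_sell(price=105, qty=9): fills=none; bids=[-] asks=[#1:9@105]
After op 2 [order #2] market_sell(qty=8): fills=none; bids=[-] asks=[#1:9@105]
After op 3 [order #3] limit_sell(price=98, qty=10): fills=none; bids=[-] asks=[#3:10@98 #1:9@105]
After op 4 [order #4] market_sell(qty=6): fills=none; bids=[-] asks=[#3:10@98 #1:9@105]
After op 5 [order #5] limit_buy(price=103, qty=5): fills=#5x#3:5@98; bids=[-] asks=[#3:5@98 #1:9@105]
After op 6 cancel(order #3): fills=none; bids=[-] asks=[#1:9@105]
After op 7 cancel(order #3): fills=none; bids=[-] asks=[#1:9@105]
After op 8 [order #6] limit_buy(price=101, qty=6): fills=none; bids=[#6:6@101] asks=[#1:9@105]
After op 9 [order #7] limit_sell(price=102, qty=5): fills=none; bids=[#6:6@101] asks=[#7:5@102 #1:9@105]
After op 10 cancel(order #3): fills=none; bids=[#6:6@101] asks=[#7:5@102 #1:9@105]

Answer: 5@98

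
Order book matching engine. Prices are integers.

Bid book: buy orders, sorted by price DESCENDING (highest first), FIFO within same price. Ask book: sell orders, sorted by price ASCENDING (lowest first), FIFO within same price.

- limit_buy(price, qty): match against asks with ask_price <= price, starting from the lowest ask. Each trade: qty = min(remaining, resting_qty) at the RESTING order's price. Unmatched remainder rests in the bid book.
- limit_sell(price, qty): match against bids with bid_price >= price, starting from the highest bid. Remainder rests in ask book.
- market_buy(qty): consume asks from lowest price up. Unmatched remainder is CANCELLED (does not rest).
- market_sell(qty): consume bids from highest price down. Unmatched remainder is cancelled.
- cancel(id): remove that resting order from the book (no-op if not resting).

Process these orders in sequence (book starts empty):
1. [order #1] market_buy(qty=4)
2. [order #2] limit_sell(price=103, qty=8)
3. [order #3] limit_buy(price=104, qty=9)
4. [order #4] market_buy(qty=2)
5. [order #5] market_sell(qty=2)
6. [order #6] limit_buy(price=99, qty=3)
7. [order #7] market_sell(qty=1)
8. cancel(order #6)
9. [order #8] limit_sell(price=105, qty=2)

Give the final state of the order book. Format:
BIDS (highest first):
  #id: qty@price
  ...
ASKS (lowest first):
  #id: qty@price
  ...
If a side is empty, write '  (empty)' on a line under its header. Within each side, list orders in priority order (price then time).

Answer: BIDS (highest first):
  (empty)
ASKS (lowest first):
  #8: 2@105

Derivation:
After op 1 [order #1] market_buy(qty=4): fills=none; bids=[-] asks=[-]
After op 2 [order #2] limit_sell(price=103, qty=8): fills=none; bids=[-] asks=[#2:8@103]
After op 3 [order #3] limit_buy(price=104, qty=9): fills=#3x#2:8@103; bids=[#3:1@104] asks=[-]
After op 4 [order #4] market_buy(qty=2): fills=none; bids=[#3:1@104] asks=[-]
After op 5 [order #5] market_sell(qty=2): fills=#3x#5:1@104; bids=[-] asks=[-]
After op 6 [order #6] limit_buy(price=99, qty=3): fills=none; bids=[#6:3@99] asks=[-]
After op 7 [order #7] market_sell(qty=1): fills=#6x#7:1@99; bids=[#6:2@99] asks=[-]
After op 8 cancel(order #6): fills=none; bids=[-] asks=[-]
After op 9 [order #8] limit_sell(price=105, qty=2): fills=none; bids=[-] asks=[#8:2@105]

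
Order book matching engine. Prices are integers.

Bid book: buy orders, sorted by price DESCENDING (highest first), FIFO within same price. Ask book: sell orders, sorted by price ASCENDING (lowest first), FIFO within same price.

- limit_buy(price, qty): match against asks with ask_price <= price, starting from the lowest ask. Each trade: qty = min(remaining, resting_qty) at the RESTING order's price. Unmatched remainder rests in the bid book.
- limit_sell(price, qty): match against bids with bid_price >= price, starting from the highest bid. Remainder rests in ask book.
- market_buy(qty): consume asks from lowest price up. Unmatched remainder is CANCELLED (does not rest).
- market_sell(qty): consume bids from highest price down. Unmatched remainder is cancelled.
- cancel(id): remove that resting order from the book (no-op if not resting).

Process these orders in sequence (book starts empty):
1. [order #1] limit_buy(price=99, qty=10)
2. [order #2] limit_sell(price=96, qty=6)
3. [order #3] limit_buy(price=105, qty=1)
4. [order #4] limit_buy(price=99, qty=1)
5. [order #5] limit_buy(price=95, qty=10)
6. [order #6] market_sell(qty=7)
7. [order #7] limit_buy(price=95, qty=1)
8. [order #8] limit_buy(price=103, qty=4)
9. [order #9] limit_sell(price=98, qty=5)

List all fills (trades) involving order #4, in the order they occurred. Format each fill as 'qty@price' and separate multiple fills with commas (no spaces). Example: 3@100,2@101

After op 1 [order #1] limit_buy(price=99, qty=10): fills=none; bids=[#1:10@99] asks=[-]
After op 2 [order #2] limit_sell(price=96, qty=6): fills=#1x#2:6@99; bids=[#1:4@99] asks=[-]
After op 3 [order #3] limit_buy(price=105, qty=1): fills=none; bids=[#3:1@105 #1:4@99] asks=[-]
After op 4 [order #4] limit_buy(price=99, qty=1): fills=none; bids=[#3:1@105 #1:4@99 #4:1@99] asks=[-]
After op 5 [order #5] limit_buy(price=95, qty=10): fills=none; bids=[#3:1@105 #1:4@99 #4:1@99 #5:10@95] asks=[-]
After op 6 [order #6] market_sell(qty=7): fills=#3x#6:1@105 #1x#6:4@99 #4x#6:1@99 #5x#6:1@95; bids=[#5:9@95] asks=[-]
After op 7 [order #7] limit_buy(price=95, qty=1): fills=none; bids=[#5:9@95 #7:1@95] asks=[-]
After op 8 [order #8] limit_buy(price=103, qty=4): fills=none; bids=[#8:4@103 #5:9@95 #7:1@95] asks=[-]
After op 9 [order #9] limit_sell(price=98, qty=5): fills=#8x#9:4@103; bids=[#5:9@95 #7:1@95] asks=[#9:1@98]

Answer: 1@99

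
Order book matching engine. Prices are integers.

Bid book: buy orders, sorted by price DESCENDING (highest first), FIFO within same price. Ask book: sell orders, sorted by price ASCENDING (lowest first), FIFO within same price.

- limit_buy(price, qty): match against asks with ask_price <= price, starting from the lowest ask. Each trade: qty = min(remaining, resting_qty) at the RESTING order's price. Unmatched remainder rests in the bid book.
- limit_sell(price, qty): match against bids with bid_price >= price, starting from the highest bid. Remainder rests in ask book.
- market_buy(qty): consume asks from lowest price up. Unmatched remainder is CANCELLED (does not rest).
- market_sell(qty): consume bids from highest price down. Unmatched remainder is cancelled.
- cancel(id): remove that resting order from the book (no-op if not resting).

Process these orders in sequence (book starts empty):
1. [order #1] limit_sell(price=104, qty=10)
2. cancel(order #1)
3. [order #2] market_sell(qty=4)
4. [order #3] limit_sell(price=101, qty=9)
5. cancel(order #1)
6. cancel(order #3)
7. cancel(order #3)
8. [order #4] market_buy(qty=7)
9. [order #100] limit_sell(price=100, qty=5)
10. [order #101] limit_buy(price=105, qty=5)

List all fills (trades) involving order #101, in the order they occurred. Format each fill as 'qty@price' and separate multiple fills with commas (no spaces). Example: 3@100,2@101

After op 1 [order #1] limit_sell(price=104, qty=10): fills=none; bids=[-] asks=[#1:10@104]
After op 2 cancel(order #1): fills=none; bids=[-] asks=[-]
After op 3 [order #2] market_sell(qty=4): fills=none; bids=[-] asks=[-]
After op 4 [order #3] limit_sell(price=101, qty=9): fills=none; bids=[-] asks=[#3:9@101]
After op 5 cancel(order #1): fills=none; bids=[-] asks=[#3:9@101]
After op 6 cancel(order #3): fills=none; bids=[-] asks=[-]
After op 7 cancel(order #3): fills=none; bids=[-] asks=[-]
After op 8 [order #4] market_buy(qty=7): fills=none; bids=[-] asks=[-]
After op 9 [order #100] limit_sell(price=100, qty=5): fills=none; bids=[-] asks=[#100:5@100]
After op 10 [order #101] limit_buy(price=105, qty=5): fills=#101x#100:5@100; bids=[-] asks=[-]

Answer: 5@100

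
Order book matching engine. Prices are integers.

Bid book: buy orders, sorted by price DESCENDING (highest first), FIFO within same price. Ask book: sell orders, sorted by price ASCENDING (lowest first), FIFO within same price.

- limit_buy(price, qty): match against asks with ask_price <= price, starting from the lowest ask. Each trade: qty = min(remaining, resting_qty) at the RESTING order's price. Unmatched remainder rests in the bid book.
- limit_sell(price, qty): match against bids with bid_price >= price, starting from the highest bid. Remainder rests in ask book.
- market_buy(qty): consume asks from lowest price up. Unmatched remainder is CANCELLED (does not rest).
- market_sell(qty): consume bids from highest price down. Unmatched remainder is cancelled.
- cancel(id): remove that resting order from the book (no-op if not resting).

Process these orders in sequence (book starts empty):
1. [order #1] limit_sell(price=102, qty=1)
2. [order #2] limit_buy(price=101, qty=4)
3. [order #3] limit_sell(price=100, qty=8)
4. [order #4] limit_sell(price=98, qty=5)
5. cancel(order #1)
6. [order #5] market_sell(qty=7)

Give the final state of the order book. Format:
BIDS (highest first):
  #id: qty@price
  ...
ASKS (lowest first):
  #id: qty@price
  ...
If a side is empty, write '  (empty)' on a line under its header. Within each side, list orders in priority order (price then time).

After op 1 [order #1] limit_sell(price=102, qty=1): fills=none; bids=[-] asks=[#1:1@102]
After op 2 [order #2] limit_buy(price=101, qty=4): fills=none; bids=[#2:4@101] asks=[#1:1@102]
After op 3 [order #3] limit_sell(price=100, qty=8): fills=#2x#3:4@101; bids=[-] asks=[#3:4@100 #1:1@102]
After op 4 [order #4] limit_sell(price=98, qty=5): fills=none; bids=[-] asks=[#4:5@98 #3:4@100 #1:1@102]
After op 5 cancel(order #1): fills=none; bids=[-] asks=[#4:5@98 #3:4@100]
After op 6 [order #5] market_sell(qty=7): fills=none; bids=[-] asks=[#4:5@98 #3:4@100]

Answer: BIDS (highest first):
  (empty)
ASKS (lowest first):
  #4: 5@98
  #3: 4@100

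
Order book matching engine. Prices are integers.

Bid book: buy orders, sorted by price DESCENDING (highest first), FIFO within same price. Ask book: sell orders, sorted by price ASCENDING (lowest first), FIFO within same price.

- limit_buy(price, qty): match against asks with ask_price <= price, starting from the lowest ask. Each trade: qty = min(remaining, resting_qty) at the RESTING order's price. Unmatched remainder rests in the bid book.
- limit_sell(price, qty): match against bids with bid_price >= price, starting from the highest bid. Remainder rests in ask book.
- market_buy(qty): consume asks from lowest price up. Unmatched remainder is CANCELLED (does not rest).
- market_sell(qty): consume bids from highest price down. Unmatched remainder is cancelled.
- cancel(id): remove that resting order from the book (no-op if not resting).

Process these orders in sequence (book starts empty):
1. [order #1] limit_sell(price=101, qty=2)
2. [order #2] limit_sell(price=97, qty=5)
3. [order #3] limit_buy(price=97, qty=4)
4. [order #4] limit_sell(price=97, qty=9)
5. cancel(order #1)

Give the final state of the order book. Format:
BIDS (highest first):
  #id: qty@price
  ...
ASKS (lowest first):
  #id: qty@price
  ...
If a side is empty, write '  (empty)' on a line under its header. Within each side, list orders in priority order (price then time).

After op 1 [order #1] limit_sell(price=101, qty=2): fills=none; bids=[-] asks=[#1:2@101]
After op 2 [order #2] limit_sell(price=97, qty=5): fills=none; bids=[-] asks=[#2:5@97 #1:2@101]
After op 3 [order #3] limit_buy(price=97, qty=4): fills=#3x#2:4@97; bids=[-] asks=[#2:1@97 #1:2@101]
After op 4 [order #4] limit_sell(price=97, qty=9): fills=none; bids=[-] asks=[#2:1@97 #4:9@97 #1:2@101]
After op 5 cancel(order #1): fills=none; bids=[-] asks=[#2:1@97 #4:9@97]

Answer: BIDS (highest first):
  (empty)
ASKS (lowest first):
  #2: 1@97
  #4: 9@97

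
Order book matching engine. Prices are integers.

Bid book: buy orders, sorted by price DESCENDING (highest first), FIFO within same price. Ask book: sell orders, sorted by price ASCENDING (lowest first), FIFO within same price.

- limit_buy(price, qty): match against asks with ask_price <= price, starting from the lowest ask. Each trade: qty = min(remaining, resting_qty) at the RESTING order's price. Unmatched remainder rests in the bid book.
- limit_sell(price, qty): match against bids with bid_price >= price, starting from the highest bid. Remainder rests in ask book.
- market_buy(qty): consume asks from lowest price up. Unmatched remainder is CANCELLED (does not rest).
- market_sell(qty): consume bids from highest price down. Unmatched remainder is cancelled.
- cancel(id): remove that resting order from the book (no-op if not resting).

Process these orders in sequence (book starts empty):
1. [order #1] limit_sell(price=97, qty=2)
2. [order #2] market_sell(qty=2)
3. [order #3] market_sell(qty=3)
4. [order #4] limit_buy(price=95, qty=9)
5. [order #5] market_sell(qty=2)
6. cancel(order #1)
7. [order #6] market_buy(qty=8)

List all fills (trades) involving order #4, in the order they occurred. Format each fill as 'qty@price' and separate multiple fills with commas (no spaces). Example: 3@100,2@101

After op 1 [order #1] limit_sell(price=97, qty=2): fills=none; bids=[-] asks=[#1:2@97]
After op 2 [order #2] market_sell(qty=2): fills=none; bids=[-] asks=[#1:2@97]
After op 3 [order #3] market_sell(qty=3): fills=none; bids=[-] asks=[#1:2@97]
After op 4 [order #4] limit_buy(price=95, qty=9): fills=none; bids=[#4:9@95] asks=[#1:2@97]
After op 5 [order #5] market_sell(qty=2): fills=#4x#5:2@95; bids=[#4:7@95] asks=[#1:2@97]
After op 6 cancel(order #1): fills=none; bids=[#4:7@95] asks=[-]
After op 7 [order #6] market_buy(qty=8): fills=none; bids=[#4:7@95] asks=[-]

Answer: 2@95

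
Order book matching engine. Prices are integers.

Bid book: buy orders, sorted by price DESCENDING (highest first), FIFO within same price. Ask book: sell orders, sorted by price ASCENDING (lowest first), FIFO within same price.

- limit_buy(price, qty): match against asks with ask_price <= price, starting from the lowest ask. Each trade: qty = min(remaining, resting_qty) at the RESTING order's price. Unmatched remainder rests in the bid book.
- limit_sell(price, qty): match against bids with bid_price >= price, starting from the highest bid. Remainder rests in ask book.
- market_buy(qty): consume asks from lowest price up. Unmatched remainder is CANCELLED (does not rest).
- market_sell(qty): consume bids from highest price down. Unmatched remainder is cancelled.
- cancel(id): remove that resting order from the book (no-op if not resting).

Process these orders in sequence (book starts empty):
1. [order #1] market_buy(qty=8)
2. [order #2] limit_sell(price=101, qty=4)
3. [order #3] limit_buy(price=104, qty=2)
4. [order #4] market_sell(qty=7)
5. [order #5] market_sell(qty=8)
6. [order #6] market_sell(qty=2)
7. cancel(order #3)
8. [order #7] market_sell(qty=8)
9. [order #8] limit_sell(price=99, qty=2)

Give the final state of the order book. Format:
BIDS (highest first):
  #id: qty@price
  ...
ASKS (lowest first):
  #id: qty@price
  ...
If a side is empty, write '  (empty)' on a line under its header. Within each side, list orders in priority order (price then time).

After op 1 [order #1] market_buy(qty=8): fills=none; bids=[-] asks=[-]
After op 2 [order #2] limit_sell(price=101, qty=4): fills=none; bids=[-] asks=[#2:4@101]
After op 3 [order #3] limit_buy(price=104, qty=2): fills=#3x#2:2@101; bids=[-] asks=[#2:2@101]
After op 4 [order #4] market_sell(qty=7): fills=none; bids=[-] asks=[#2:2@101]
After op 5 [order #5] market_sell(qty=8): fills=none; bids=[-] asks=[#2:2@101]
After op 6 [order #6] market_sell(qty=2): fills=none; bids=[-] asks=[#2:2@101]
After op 7 cancel(order #3): fills=none; bids=[-] asks=[#2:2@101]
After op 8 [order #7] market_sell(qty=8): fills=none; bids=[-] asks=[#2:2@101]
After op 9 [order #8] limit_sell(price=99, qty=2): fills=none; bids=[-] asks=[#8:2@99 #2:2@101]

Answer: BIDS (highest first):
  (empty)
ASKS (lowest first):
  #8: 2@99
  #2: 2@101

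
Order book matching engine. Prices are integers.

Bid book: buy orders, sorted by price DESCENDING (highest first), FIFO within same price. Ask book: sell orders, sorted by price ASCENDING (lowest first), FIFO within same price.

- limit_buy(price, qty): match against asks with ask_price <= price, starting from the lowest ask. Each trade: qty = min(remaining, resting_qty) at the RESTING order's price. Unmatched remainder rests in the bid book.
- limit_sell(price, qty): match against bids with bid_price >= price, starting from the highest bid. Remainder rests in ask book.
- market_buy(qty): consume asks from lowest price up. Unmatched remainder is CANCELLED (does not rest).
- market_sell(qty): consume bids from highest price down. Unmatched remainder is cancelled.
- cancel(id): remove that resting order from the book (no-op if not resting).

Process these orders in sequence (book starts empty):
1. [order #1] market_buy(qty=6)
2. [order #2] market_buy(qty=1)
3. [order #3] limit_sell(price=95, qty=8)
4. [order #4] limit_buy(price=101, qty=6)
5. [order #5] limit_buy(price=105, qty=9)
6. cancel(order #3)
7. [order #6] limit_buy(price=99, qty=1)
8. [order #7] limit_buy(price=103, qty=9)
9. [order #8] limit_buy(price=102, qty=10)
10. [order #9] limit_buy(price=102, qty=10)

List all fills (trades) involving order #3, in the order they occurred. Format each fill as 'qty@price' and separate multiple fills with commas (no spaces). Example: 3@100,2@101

Answer: 6@95,2@95

Derivation:
After op 1 [order #1] market_buy(qty=6): fills=none; bids=[-] asks=[-]
After op 2 [order #2] market_buy(qty=1): fills=none; bids=[-] asks=[-]
After op 3 [order #3] limit_sell(price=95, qty=8): fills=none; bids=[-] asks=[#3:8@95]
After op 4 [order #4] limit_buy(price=101, qty=6): fills=#4x#3:6@95; bids=[-] asks=[#3:2@95]
After op 5 [order #5] limit_buy(price=105, qty=9): fills=#5x#3:2@95; bids=[#5:7@105] asks=[-]
After op 6 cancel(order #3): fills=none; bids=[#5:7@105] asks=[-]
After op 7 [order #6] limit_buy(price=99, qty=1): fills=none; bids=[#5:7@105 #6:1@99] asks=[-]
After op 8 [order #7] limit_buy(price=103, qty=9): fills=none; bids=[#5:7@105 #7:9@103 #6:1@99] asks=[-]
After op 9 [order #8] limit_buy(price=102, qty=10): fills=none; bids=[#5:7@105 #7:9@103 #8:10@102 #6:1@99] asks=[-]
After op 10 [order #9] limit_buy(price=102, qty=10): fills=none; bids=[#5:7@105 #7:9@103 #8:10@102 #9:10@102 #6:1@99] asks=[-]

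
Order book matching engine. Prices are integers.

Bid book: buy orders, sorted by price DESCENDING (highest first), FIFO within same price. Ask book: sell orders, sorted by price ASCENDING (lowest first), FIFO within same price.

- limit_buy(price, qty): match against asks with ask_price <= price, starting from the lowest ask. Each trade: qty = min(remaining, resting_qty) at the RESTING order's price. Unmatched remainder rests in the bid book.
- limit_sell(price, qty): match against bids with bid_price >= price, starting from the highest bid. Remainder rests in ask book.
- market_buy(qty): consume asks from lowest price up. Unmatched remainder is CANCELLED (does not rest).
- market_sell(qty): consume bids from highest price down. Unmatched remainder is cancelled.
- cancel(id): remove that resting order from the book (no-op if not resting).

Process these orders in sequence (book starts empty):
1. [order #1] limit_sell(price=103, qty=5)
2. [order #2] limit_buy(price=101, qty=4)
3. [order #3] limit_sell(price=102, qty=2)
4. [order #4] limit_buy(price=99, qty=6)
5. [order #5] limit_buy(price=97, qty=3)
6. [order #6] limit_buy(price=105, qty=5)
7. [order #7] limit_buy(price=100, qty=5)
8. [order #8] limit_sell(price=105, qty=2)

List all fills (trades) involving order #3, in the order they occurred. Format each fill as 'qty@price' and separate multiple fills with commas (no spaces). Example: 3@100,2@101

After op 1 [order #1] limit_sell(price=103, qty=5): fills=none; bids=[-] asks=[#1:5@103]
After op 2 [order #2] limit_buy(price=101, qty=4): fills=none; bids=[#2:4@101] asks=[#1:5@103]
After op 3 [order #3] limit_sell(price=102, qty=2): fills=none; bids=[#2:4@101] asks=[#3:2@102 #1:5@103]
After op 4 [order #4] limit_buy(price=99, qty=6): fills=none; bids=[#2:4@101 #4:6@99] asks=[#3:2@102 #1:5@103]
After op 5 [order #5] limit_buy(price=97, qty=3): fills=none; bids=[#2:4@101 #4:6@99 #5:3@97] asks=[#3:2@102 #1:5@103]
After op 6 [order #6] limit_buy(price=105, qty=5): fills=#6x#3:2@102 #6x#1:3@103; bids=[#2:4@101 #4:6@99 #5:3@97] asks=[#1:2@103]
After op 7 [order #7] limit_buy(price=100, qty=5): fills=none; bids=[#2:4@101 #7:5@100 #4:6@99 #5:3@97] asks=[#1:2@103]
After op 8 [order #8] limit_sell(price=105, qty=2): fills=none; bids=[#2:4@101 #7:5@100 #4:6@99 #5:3@97] asks=[#1:2@103 #8:2@105]

Answer: 2@102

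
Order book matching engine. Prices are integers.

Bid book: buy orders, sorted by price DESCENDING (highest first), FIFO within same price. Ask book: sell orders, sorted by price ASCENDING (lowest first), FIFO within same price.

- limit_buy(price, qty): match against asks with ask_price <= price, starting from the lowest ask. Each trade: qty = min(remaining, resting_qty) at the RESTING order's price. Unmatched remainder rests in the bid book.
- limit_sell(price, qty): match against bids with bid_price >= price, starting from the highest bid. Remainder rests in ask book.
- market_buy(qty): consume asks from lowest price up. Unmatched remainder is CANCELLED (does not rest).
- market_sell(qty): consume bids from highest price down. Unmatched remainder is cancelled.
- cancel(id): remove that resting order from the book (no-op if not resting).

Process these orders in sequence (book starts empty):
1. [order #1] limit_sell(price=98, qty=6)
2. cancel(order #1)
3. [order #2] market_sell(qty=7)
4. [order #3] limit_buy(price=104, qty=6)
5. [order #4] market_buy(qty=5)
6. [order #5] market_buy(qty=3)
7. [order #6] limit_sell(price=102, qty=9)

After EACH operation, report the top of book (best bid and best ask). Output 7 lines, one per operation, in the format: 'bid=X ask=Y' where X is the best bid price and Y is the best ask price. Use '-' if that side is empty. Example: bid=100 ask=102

Answer: bid=- ask=98
bid=- ask=-
bid=- ask=-
bid=104 ask=-
bid=104 ask=-
bid=104 ask=-
bid=- ask=102

Derivation:
After op 1 [order #1] limit_sell(price=98, qty=6): fills=none; bids=[-] asks=[#1:6@98]
After op 2 cancel(order #1): fills=none; bids=[-] asks=[-]
After op 3 [order #2] market_sell(qty=7): fills=none; bids=[-] asks=[-]
After op 4 [order #3] limit_buy(price=104, qty=6): fills=none; bids=[#3:6@104] asks=[-]
After op 5 [order #4] market_buy(qty=5): fills=none; bids=[#3:6@104] asks=[-]
After op 6 [order #5] market_buy(qty=3): fills=none; bids=[#3:6@104] asks=[-]
After op 7 [order #6] limit_sell(price=102, qty=9): fills=#3x#6:6@104; bids=[-] asks=[#6:3@102]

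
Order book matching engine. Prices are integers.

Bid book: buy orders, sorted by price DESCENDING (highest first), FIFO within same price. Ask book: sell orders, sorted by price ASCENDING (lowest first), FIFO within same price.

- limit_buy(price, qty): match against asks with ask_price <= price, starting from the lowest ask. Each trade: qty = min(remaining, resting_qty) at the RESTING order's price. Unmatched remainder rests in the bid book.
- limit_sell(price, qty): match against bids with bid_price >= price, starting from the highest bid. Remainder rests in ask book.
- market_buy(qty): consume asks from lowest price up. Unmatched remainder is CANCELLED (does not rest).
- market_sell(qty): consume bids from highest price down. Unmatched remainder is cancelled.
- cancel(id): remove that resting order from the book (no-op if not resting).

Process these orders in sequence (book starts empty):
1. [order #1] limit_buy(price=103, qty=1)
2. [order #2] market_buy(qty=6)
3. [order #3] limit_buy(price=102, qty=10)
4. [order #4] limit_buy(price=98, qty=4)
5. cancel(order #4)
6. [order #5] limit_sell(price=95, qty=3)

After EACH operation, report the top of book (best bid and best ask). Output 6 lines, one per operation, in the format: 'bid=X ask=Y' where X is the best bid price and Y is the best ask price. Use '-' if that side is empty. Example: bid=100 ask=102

After op 1 [order #1] limit_buy(price=103, qty=1): fills=none; bids=[#1:1@103] asks=[-]
After op 2 [order #2] market_buy(qty=6): fills=none; bids=[#1:1@103] asks=[-]
After op 3 [order #3] limit_buy(price=102, qty=10): fills=none; bids=[#1:1@103 #3:10@102] asks=[-]
After op 4 [order #4] limit_buy(price=98, qty=4): fills=none; bids=[#1:1@103 #3:10@102 #4:4@98] asks=[-]
After op 5 cancel(order #4): fills=none; bids=[#1:1@103 #3:10@102] asks=[-]
After op 6 [order #5] limit_sell(price=95, qty=3): fills=#1x#5:1@103 #3x#5:2@102; bids=[#3:8@102] asks=[-]

Answer: bid=103 ask=-
bid=103 ask=-
bid=103 ask=-
bid=103 ask=-
bid=103 ask=-
bid=102 ask=-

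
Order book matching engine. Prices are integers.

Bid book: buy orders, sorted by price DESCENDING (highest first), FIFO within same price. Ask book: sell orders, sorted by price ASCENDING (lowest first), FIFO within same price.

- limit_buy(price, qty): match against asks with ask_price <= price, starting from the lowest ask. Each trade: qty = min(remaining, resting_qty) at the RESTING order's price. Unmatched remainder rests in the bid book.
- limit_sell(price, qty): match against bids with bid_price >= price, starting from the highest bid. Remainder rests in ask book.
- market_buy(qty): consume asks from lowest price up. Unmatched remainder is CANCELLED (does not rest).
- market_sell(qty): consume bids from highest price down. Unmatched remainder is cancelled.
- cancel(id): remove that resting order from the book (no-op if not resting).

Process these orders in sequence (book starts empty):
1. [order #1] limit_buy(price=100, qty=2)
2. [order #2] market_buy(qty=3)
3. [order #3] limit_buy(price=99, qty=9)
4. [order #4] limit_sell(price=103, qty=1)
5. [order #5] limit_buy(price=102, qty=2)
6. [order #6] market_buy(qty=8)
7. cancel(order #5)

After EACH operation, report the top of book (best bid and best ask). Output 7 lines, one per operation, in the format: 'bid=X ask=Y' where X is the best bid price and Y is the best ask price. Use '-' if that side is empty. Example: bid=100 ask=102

After op 1 [order #1] limit_buy(price=100, qty=2): fills=none; bids=[#1:2@100] asks=[-]
After op 2 [order #2] market_buy(qty=3): fills=none; bids=[#1:2@100] asks=[-]
After op 3 [order #3] limit_buy(price=99, qty=9): fills=none; bids=[#1:2@100 #3:9@99] asks=[-]
After op 4 [order #4] limit_sell(price=103, qty=1): fills=none; bids=[#1:2@100 #3:9@99] asks=[#4:1@103]
After op 5 [order #5] limit_buy(price=102, qty=2): fills=none; bids=[#5:2@102 #1:2@100 #3:9@99] asks=[#4:1@103]
After op 6 [order #6] market_buy(qty=8): fills=#6x#4:1@103; bids=[#5:2@102 #1:2@100 #3:9@99] asks=[-]
After op 7 cancel(order #5): fills=none; bids=[#1:2@100 #3:9@99] asks=[-]

Answer: bid=100 ask=-
bid=100 ask=-
bid=100 ask=-
bid=100 ask=103
bid=102 ask=103
bid=102 ask=-
bid=100 ask=-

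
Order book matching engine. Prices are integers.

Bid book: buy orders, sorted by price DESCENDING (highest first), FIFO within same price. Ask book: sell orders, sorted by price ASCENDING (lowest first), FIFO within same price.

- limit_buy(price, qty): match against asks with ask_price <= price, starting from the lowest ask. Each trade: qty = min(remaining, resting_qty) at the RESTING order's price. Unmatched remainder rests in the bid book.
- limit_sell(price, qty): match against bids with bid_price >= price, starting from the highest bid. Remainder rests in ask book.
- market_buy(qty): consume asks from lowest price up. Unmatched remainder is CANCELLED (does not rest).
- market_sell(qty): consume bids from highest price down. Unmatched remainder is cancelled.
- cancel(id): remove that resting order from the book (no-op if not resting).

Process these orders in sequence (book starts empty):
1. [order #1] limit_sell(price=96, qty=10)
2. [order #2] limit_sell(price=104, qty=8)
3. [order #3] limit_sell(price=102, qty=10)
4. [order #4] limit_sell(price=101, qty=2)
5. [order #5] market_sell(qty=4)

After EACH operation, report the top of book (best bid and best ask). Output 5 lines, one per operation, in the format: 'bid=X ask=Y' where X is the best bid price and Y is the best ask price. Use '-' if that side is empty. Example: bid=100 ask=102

After op 1 [order #1] limit_sell(price=96, qty=10): fills=none; bids=[-] asks=[#1:10@96]
After op 2 [order #2] limit_sell(price=104, qty=8): fills=none; bids=[-] asks=[#1:10@96 #2:8@104]
After op 3 [order #3] limit_sell(price=102, qty=10): fills=none; bids=[-] asks=[#1:10@96 #3:10@102 #2:8@104]
After op 4 [order #4] limit_sell(price=101, qty=2): fills=none; bids=[-] asks=[#1:10@96 #4:2@101 #3:10@102 #2:8@104]
After op 5 [order #5] market_sell(qty=4): fills=none; bids=[-] asks=[#1:10@96 #4:2@101 #3:10@102 #2:8@104]

Answer: bid=- ask=96
bid=- ask=96
bid=- ask=96
bid=- ask=96
bid=- ask=96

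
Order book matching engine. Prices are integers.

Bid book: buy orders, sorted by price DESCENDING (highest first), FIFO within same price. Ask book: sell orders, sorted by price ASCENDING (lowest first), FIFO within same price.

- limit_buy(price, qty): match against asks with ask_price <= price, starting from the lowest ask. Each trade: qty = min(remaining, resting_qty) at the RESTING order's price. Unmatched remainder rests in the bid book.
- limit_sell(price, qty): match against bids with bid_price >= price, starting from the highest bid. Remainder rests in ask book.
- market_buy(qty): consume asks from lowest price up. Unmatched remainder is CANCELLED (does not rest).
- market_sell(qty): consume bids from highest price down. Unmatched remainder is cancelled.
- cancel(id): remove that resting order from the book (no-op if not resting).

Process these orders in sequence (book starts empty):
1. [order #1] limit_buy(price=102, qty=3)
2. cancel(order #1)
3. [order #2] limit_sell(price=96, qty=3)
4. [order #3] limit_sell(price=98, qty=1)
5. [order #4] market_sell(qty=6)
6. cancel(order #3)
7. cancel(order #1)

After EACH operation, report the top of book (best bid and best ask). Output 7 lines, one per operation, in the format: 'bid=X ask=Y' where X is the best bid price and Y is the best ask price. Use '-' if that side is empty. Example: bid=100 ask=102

Answer: bid=102 ask=-
bid=- ask=-
bid=- ask=96
bid=- ask=96
bid=- ask=96
bid=- ask=96
bid=- ask=96

Derivation:
After op 1 [order #1] limit_buy(price=102, qty=3): fills=none; bids=[#1:3@102] asks=[-]
After op 2 cancel(order #1): fills=none; bids=[-] asks=[-]
After op 3 [order #2] limit_sell(price=96, qty=3): fills=none; bids=[-] asks=[#2:3@96]
After op 4 [order #3] limit_sell(price=98, qty=1): fills=none; bids=[-] asks=[#2:3@96 #3:1@98]
After op 5 [order #4] market_sell(qty=6): fills=none; bids=[-] asks=[#2:3@96 #3:1@98]
After op 6 cancel(order #3): fills=none; bids=[-] asks=[#2:3@96]
After op 7 cancel(order #1): fills=none; bids=[-] asks=[#2:3@96]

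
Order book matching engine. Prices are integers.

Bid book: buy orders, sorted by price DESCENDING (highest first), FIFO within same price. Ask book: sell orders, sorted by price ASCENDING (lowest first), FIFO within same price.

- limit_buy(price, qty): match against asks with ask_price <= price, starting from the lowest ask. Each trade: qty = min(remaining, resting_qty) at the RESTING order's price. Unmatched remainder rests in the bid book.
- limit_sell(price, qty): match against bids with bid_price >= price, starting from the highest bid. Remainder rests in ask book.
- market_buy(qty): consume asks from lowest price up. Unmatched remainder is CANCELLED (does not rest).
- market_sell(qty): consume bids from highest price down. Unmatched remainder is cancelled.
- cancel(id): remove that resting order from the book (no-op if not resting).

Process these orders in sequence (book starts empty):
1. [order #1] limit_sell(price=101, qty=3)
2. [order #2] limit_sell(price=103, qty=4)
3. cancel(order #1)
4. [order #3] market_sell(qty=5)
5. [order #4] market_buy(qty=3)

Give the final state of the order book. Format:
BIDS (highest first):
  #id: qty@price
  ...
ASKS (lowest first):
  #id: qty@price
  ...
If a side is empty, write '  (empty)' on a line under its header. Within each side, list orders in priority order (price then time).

Answer: BIDS (highest first):
  (empty)
ASKS (lowest first):
  #2: 1@103

Derivation:
After op 1 [order #1] limit_sell(price=101, qty=3): fills=none; bids=[-] asks=[#1:3@101]
After op 2 [order #2] limit_sell(price=103, qty=4): fills=none; bids=[-] asks=[#1:3@101 #2:4@103]
After op 3 cancel(order #1): fills=none; bids=[-] asks=[#2:4@103]
After op 4 [order #3] market_sell(qty=5): fills=none; bids=[-] asks=[#2:4@103]
After op 5 [order #4] market_buy(qty=3): fills=#4x#2:3@103; bids=[-] asks=[#2:1@103]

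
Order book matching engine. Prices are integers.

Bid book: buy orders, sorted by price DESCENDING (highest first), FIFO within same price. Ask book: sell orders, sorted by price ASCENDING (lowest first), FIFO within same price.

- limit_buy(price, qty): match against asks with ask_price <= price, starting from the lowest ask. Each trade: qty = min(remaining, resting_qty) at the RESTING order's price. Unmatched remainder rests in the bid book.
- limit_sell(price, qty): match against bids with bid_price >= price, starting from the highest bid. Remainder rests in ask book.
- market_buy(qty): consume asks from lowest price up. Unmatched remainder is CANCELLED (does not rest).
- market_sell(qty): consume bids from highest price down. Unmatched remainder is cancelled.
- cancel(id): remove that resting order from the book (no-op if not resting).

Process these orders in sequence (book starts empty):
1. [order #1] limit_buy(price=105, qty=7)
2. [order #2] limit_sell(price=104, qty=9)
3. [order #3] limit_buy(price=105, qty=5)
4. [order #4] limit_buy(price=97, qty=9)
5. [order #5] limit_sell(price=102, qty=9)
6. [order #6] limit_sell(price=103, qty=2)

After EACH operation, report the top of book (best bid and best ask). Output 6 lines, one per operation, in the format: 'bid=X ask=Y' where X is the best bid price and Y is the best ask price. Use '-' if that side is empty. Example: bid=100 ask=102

Answer: bid=105 ask=-
bid=- ask=104
bid=105 ask=-
bid=105 ask=-
bid=97 ask=102
bid=97 ask=102

Derivation:
After op 1 [order #1] limit_buy(price=105, qty=7): fills=none; bids=[#1:7@105] asks=[-]
After op 2 [order #2] limit_sell(price=104, qty=9): fills=#1x#2:7@105; bids=[-] asks=[#2:2@104]
After op 3 [order #3] limit_buy(price=105, qty=5): fills=#3x#2:2@104; bids=[#3:3@105] asks=[-]
After op 4 [order #4] limit_buy(price=97, qty=9): fills=none; bids=[#3:3@105 #4:9@97] asks=[-]
After op 5 [order #5] limit_sell(price=102, qty=9): fills=#3x#5:3@105; bids=[#4:9@97] asks=[#5:6@102]
After op 6 [order #6] limit_sell(price=103, qty=2): fills=none; bids=[#4:9@97] asks=[#5:6@102 #6:2@103]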